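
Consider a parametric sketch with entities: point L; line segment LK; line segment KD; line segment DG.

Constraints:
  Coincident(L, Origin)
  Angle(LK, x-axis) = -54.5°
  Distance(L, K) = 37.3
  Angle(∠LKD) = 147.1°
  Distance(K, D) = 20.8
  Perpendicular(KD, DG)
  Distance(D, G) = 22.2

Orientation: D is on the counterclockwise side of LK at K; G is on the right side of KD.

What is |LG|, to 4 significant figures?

67.22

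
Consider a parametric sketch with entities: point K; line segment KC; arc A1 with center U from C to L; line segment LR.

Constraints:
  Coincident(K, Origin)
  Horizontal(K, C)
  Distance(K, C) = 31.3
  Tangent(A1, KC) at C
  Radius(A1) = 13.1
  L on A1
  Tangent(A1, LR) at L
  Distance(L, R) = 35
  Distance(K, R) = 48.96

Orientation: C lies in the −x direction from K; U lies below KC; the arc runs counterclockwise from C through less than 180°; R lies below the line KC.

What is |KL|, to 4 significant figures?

46.21

K is at the origin; K and C share the same y with |KC| = 31.3 and C on the −x side, so C = (-31.30, 0.000). The tangent condition forces UC to be normal to KC, so U = C + (0, -13.1) = (-31.30, -13.10). Since UL ⟂ LR (tangency), |UR| = √(13.1² + 35.0²) = 37.37 regardless of where L sits on A1. So R lies on both circle(K, 48.96) and circle(U, 37.37); the below-KC intersection is R = (-14.85, -46.65). L is the foot of the tangent from R: L = (-40.29, -22.62).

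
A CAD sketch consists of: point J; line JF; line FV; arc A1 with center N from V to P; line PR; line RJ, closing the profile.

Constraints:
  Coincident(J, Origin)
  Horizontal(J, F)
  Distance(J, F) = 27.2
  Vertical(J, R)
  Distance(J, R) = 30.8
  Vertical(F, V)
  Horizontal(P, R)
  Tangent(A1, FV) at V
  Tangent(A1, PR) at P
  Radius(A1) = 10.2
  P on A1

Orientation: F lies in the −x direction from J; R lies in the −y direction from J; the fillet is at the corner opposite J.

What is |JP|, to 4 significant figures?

35.18

The virtual corner opposite J is at (-27.20, -30.80). The tangent condition forces NV to be normal to FV and the tangent condition forces NP to be normal to PR, with radius 10.2, so the center N sits 10.2 in from both sides at N = (-17.00, -20.60). That places the tangent points at V = (-27.20, -20.60) on FV and P = (-17.00, -30.80) on PR. Then |JP| = |P − J| = 35.18.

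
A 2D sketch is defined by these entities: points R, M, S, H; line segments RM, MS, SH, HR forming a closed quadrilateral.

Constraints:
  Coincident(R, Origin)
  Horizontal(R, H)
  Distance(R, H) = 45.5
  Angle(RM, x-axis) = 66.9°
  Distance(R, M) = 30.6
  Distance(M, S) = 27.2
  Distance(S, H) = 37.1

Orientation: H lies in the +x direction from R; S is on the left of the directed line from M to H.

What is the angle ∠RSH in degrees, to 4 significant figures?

58.00°

Checks: |MS| = 27.20 ✓; |SH| = 37.10 ✓.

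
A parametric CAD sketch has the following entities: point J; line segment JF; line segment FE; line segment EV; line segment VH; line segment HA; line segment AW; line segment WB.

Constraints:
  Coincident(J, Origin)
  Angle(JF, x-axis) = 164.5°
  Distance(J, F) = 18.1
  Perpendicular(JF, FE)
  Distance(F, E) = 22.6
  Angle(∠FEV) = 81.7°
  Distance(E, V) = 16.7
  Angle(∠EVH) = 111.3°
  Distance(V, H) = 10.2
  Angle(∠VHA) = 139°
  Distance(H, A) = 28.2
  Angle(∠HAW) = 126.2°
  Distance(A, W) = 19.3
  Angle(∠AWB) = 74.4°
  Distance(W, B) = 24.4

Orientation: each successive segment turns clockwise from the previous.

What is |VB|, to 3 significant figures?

30.1

J is at the origin; JF runs at 164.5° with length 18.1, so F = (-17.4, 4.84). The perpendicularity gives FE at right angles to JF, so FE runs at 74.5°; with |FE| = 22.6, E = (-11.4, 26.6). ∠FEV = 81.7° gives EV at -23.8° from the x-axis; with |EV| = 16.7, V = (3.88, 19.9). ∠EVH = 111.3° gives VH at -92.5° from the x-axis; with |VH| = 10.2, H = (3.43, 9.69). ∠VHA = 139.0° gives HA at -134° from the x-axis; with |HA| = 28.2, A = (-16.0, -10.8). ∠HAW = 126.2° gives AW at 173° from the x-axis; with |AW| = 19.3, W = (-35.1, -8.32). ∠AWB = 74.4° gives WB at 67.1° from the x-axis; with |WB| = 24.4, B = (-25.6, 14.2). Then |VB| = |B − V| = 30.1.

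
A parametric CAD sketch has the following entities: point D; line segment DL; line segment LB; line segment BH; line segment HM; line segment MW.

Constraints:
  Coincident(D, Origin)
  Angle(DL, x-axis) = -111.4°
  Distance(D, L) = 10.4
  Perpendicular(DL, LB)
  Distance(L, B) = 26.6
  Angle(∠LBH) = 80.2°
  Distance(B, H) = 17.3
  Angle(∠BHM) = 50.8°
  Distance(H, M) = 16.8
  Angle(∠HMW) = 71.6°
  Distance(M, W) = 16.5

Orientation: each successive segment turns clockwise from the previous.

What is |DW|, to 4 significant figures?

30.49

D is at the origin; DL runs at -111.4° with length 10.4, so L = (-3.795, -9.683). DL is perpendicular to LB, so LB runs at 158.6°; with |LB| = 26.6, B = (-28.56, 0.02274). ∠LBH = 80.2° gives BH at 58.80° from the x-axis; with |BH| = 17.3, H = (-19.60, 14.82). ∠BHM = 50.8° gives HM at -70.40° from the x-axis; with |HM| = 16.8, M = (-13.96, -1.006). ∠HMW = 71.6° gives MW at -178.8° from the x-axis; with |MW| = 16.5, W = (-30.46, -1.352). Then |DW| = |W − D| = 30.49.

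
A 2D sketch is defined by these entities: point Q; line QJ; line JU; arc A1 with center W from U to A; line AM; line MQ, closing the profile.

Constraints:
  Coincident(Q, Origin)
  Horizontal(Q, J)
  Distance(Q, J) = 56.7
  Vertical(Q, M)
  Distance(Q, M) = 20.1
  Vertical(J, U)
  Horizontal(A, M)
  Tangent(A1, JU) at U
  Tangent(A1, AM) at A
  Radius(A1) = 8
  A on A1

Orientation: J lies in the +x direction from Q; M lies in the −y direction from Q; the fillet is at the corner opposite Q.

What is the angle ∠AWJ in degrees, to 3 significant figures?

147°

Q is at the origin; QJ is horizontal with |QJ| = 56.7 and J on the +x side, so J = (56.7, 0.00). QM is vertical with |QM| = 20.1 and M on the −y side, so M = (0.00, -20.1). The virtual corner opposite Q is at (56.7, -20.1). A1 meets JU tangentially, so WU is at right angles to JU and A1 meets AM tangentially, so WA is at right angles to AM, with radius 8.0, so the center W sits 8.0 in from both sides at W = (48.7, -12.1). That places the tangent points at U = (56.7, -12.1) on JU and A = (48.7, -20.1) on AM. Then cos ∠AWJ = WA·WJ / (|WA||WJ|), giving 147°.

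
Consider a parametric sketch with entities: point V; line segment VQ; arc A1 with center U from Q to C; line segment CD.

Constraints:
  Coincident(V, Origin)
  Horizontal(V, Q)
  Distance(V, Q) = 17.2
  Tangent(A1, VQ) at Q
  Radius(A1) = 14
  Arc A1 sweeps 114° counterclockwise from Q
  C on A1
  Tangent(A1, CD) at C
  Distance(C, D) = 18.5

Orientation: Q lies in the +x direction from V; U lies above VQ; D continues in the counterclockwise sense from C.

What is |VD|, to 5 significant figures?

42.940

On A1, Q sits at bearing -90° from U; a 114° counterclockwise sweep puts C at bearing 24°, so C = U + 14.0·(cos 24°, sin 24°) = (29.990, 19.694). The tangent condition forces UC to be normal to CD, so CD runs along (−sin 24°, cos 24°); with |CD| = 18.5, D = (22.465, 36.595). Then |VD| = |D − V| = 42.940.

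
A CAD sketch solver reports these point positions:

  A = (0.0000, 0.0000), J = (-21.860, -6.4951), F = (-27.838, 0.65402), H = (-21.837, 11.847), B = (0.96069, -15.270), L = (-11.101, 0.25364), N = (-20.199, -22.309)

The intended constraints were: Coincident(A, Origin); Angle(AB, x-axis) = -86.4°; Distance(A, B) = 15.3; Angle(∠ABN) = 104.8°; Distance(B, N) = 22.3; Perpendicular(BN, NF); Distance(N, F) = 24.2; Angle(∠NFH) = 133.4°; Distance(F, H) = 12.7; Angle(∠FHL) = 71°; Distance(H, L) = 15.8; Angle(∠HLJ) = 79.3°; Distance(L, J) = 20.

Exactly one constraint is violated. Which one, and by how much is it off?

Distance(L, J) = 20 — off by 7.30.

A = (0.00, 0.00) ✓; AB at -86.40° ✓; |AB| = 15.30 ✓; ∠ABN = 104.8° ✓; |BN| = 22.30 ✓; ∠(BN, NF) = 90.00° ✓; |NF| = 24.20 ✓; ∠NFH = 133.4° ✓; |FH| = 12.70 ✓; ∠FHL = 71.00° ✓; |HL| = 15.80 ✓; ∠HLJ = 79.30° ✓; |LJ| = 12.70 ✗.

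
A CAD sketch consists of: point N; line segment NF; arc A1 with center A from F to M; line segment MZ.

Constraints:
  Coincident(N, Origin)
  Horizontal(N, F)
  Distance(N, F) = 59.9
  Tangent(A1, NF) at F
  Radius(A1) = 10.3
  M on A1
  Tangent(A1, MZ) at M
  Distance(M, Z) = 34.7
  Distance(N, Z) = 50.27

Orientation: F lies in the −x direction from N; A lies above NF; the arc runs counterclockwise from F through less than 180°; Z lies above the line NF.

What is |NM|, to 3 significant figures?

51.1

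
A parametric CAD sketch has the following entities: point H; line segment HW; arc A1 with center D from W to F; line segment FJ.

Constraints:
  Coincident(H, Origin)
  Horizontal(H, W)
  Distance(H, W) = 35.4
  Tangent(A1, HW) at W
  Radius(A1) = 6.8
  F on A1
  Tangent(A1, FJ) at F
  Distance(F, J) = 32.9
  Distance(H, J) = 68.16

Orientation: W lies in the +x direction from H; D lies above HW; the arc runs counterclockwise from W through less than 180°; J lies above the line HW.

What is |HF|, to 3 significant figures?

40.4

H is at the origin; H and W share the same y with |HW| = 35.4 and W on the +x side, so W = (35.4, 0.00). Tangency of A1 to HW means the radius DW is perpendicular to HW, so D = W + (0, 6.8) = (35.4, 6.80). Since DF ⟂ FJ (tangency), |DJ| = √(6.8² + 32.9²) = 33.6 regardless of where F sits on A1. So J lies on both circle(H, 68.16) and circle(D, 33.6); the above-HW intersection is J = (63.1, 25.9). F is the foot of the tangent from J: F = (40.3, 2.10).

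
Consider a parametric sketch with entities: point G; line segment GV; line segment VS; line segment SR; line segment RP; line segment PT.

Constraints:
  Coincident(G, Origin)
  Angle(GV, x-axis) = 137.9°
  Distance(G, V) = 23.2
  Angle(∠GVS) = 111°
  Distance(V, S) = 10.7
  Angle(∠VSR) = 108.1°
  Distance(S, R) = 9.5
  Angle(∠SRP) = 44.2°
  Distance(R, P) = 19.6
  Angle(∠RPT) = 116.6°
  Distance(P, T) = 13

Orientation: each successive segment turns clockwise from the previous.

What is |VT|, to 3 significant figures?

13.5

G is at the origin; GV runs at 137.9° with length 23.2, so V = (-17.2, 15.6). ∠GVS = 111.0° gives VS at 68.9° from the x-axis; with |VS| = 10.7, S = (-13.4, 25.5). ∠VSR = 108.1° gives SR at -3.00° from the x-axis; with |SR| = 9.5, R = (-3.87, 25.0). ∠SRP = 44.2° gives RP at -139° from the x-axis; with |RP| = 19.6, P = (-18.6, 12.1). ∠RPT = 116.6° gives PT at 158° from the x-axis; with |PT| = 13.0, T = (-30.7, 17.0). Then |VT| = |T − V| = 13.5.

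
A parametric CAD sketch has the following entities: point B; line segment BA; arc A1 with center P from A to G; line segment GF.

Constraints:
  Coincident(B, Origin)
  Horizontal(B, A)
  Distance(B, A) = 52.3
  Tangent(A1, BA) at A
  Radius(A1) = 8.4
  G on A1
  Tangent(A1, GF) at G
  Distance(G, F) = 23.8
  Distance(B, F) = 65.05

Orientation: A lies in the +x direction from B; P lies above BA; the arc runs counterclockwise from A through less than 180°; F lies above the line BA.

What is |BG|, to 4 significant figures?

61.36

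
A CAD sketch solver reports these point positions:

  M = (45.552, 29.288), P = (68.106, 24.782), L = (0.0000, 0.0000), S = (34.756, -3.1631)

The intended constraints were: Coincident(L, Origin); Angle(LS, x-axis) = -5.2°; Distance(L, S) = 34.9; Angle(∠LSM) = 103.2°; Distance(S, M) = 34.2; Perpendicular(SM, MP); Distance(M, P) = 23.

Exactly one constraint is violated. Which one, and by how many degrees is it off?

Perpendicular(SM, MP) — off by 7.10°.

L = (0.00, 0.00) ✓; LS at -5.200° ✓; |LS| = 34.90 ✓; ∠LSM = 103.2° ✓; |SM| = 34.20 ✓; ∠(SM, MP) = 82.90° ✗; |MP| = 23.00 ✓.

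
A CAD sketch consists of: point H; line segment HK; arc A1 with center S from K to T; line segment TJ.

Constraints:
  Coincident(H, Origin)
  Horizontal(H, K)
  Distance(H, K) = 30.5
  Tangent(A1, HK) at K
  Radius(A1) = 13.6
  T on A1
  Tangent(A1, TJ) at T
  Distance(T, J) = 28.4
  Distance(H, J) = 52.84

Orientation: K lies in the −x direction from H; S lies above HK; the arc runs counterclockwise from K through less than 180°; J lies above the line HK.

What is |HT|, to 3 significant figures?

25.6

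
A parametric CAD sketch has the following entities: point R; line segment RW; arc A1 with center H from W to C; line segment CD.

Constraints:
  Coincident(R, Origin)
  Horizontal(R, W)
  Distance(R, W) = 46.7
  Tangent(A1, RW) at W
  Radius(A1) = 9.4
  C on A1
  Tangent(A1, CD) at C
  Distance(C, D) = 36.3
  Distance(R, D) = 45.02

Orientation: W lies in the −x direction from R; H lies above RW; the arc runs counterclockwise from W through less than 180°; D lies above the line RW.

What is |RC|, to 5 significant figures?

38.534

Checks: R = (0.00, 0.00) ✓; |RW| = 46.70 ✓; |HC| = 9.400 ✓; ∠(HC, CD) = 90.00° ✓; |CD| = 36.30 ✓; |RD| = 45.02 ✓.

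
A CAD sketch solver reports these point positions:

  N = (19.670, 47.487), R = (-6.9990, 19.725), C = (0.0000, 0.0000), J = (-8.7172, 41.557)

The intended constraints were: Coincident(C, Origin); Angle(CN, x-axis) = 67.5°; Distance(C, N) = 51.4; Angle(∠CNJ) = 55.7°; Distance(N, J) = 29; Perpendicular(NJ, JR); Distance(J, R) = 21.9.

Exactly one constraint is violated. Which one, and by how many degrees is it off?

Perpendicular(NJ, JR) — off by 7.30°.

C = (0.00, 0.00) ✓; CN at 67.50° ✓; |CN| = 51.40 ✓; ∠CNJ = 55.70° ✓; |NJ| = 29.00 ✓; ∠(NJ, JR) = 82.70° ✗; |JR| = 21.90 ✓.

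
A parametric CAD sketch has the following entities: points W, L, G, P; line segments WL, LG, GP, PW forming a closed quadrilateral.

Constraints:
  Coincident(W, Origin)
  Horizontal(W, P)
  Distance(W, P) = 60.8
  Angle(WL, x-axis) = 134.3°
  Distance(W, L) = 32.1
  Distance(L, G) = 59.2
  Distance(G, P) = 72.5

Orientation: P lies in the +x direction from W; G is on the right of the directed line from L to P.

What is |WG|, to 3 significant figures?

33.4

W is at the origin; W and P share the same y with |WP| = 60.8 and P in +x, so P = (60.8, 0). WL runs at 134.3° with |WL| = 32.1, so L = (-22.4, 23.0). G is determined by |LG| = 59.2 and |GP| = 72.5 together: it lies at the intersection of circle(L, 59.2) and circle(P, 72.5). With |LP| = 86.3, the foot of the radical line on LP is 33.0 from L and the perpendicular offset is √(59.2² − 33.0²) = 49.1. Taking the right-of-LP solution: G = (-3.66, -33.2).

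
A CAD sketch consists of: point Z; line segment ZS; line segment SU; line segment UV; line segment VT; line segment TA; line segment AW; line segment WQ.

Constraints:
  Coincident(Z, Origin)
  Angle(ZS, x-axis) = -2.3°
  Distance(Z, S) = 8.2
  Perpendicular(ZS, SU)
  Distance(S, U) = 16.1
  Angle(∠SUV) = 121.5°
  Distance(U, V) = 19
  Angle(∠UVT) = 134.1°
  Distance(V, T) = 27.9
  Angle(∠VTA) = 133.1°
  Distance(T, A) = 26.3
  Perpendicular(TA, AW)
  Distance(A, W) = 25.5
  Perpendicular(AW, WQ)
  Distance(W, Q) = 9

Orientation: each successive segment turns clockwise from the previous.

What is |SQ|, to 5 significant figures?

30.331

Z is at the origin; ZS runs at -2.3° with length 8.2, so S = (8.1934, -0.32908). ZS ⟂ SU, so SU runs at -92.300°; with |SU| = 16.1, U = (7.5473, -16.416). ∠SUV = 121.5° gives UV at -150.80° from the x-axis; with |UV| = 19.0, V = (-9.0382, -25.685). ∠UVT = 134.1° gives VT at 163.30° from the x-axis; with |VT| = 27.9, T = (-35.761, -17.668). ∠VTA = 133.1° gives TA at 116.40° from the x-axis; with |TA| = 26.3, A = (-47.455, 5.8891). TA is perpendicular to AW, so AW runs at 26.400°; with |AW| = 25.5, W = (-24.615, 17.227). AW ⟂ WQ, so WQ runs at -63.600°; with |WQ| = 9.0, Q = (-20.613, 9.1659). Then |SQ| = |Q − S| = 30.331.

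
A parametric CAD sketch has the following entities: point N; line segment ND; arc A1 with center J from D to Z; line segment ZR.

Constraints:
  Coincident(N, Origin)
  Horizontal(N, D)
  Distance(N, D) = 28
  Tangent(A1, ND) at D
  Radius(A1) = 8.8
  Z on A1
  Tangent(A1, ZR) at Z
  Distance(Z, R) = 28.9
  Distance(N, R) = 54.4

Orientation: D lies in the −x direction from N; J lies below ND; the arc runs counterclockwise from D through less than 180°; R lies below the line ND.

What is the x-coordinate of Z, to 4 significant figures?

-36.72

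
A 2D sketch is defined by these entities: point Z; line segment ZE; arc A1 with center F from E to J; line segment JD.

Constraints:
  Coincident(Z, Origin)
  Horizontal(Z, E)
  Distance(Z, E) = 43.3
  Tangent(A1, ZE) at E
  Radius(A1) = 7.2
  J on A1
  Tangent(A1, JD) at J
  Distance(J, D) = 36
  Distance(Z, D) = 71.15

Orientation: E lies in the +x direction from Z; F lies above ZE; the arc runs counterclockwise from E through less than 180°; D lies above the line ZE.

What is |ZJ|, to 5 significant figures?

50.627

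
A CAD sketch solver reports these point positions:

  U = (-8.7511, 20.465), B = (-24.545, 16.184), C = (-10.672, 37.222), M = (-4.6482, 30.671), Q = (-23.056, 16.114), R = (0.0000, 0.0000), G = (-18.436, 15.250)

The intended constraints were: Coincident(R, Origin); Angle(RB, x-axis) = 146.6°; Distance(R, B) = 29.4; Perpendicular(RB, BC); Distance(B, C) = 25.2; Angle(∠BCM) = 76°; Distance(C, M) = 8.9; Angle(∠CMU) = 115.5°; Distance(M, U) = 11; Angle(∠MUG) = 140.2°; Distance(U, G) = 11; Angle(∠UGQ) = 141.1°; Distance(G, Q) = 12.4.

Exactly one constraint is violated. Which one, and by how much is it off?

Distance(G, Q) = 12.4 — off by 7.70.

R = (0.00, 0.00) ✓; RB at 146.6° ✓; |RB| = 29.40 ✓; ∠(RB, BC) = 90.00° ✓; |BC| = 25.20 ✓; ∠BCM = 76.00° ✓; |CM| = 8.900 ✓; ∠CMU = 115.5° ✓; |MU| = 11.00 ✓; ∠MUG = 140.2° ✓; |UG| = 11.00 ✓; ∠UGQ = 141.1° ✓; |GQ| = 4.700 ✗.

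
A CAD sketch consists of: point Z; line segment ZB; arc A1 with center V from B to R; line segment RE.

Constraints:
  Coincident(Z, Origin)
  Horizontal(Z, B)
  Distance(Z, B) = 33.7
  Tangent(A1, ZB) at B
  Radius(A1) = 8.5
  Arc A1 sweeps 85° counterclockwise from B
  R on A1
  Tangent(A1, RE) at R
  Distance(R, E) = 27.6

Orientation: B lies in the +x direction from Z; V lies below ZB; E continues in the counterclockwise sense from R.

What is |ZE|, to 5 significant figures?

41.999

On A1, B sits at bearing 90° from V; an 85° counterclockwise sweep puts R at bearing 175°, so R = V + 8.5·(cos 175°, sin 175°) = (25.232, -7.7592). The tangent condition forces VR to be normal to RE, so RE runs along (−sin 175°, cos 175°); with |RE| = 27.6, E = (22.827, -35.254). Then |ZE| = |E − Z| = 41.999.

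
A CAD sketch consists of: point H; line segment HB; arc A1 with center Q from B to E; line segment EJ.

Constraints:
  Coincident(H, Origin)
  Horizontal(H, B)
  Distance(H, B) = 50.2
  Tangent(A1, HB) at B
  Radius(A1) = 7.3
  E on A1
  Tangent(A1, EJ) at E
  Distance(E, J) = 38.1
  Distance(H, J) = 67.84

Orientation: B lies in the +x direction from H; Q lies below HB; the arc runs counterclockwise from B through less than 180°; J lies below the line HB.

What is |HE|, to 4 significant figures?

43.87

H is at the origin; H and B share the same y with |HB| = 50.2 and B on the +x side, so B = (50.20, 0.000). Since A1 is tangent to HB there, QB ⟂ HB, so Q = B + (0, -7.3) = (50.20, -7.300). Since QE ⟂ EJ (tangency), |QJ| = √(7.3² + 38.1²) = 38.79 regardless of where E sits on A1. So J lies on both circle(H, 67.84) and circle(Q, 38.79); the below-HB intersection is J = (49.78, -46.09). E is the foot of the tangent from J: E = (43.02, -8.596).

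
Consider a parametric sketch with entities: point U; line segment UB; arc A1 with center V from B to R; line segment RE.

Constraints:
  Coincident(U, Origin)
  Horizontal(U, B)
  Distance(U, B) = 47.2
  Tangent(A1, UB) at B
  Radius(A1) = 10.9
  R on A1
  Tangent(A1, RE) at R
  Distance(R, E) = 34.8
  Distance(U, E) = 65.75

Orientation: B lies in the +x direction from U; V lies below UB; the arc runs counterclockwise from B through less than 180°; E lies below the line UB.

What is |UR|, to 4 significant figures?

39.15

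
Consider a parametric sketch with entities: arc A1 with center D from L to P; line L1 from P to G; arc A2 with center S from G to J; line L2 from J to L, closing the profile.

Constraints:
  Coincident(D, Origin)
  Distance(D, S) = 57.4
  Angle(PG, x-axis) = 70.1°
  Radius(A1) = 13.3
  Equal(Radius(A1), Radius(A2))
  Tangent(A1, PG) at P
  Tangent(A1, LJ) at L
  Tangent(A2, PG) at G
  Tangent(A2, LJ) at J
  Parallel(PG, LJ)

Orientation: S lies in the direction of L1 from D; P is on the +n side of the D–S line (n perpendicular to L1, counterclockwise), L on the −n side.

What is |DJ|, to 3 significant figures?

58.9

The slot axis is L1's direction at 70.1°, so u = (cos 70.1°, sin 70.1°) = (0.340, 0.940) and n = (−sin 70.1°, cos 70.1°) = (-0.940, 0.340). D is at the origin and S lies 57.4 along u from D, so S = 57.4·u = (19.5, 54.0). Tangency of A1 to both parallel lines with radius 13.3 puts P and L at D ± 13.3·n: P = (-12.5, 4.53), L = (12.5, -4.53). Equal radii place G and J the same way about S: G = S + 13.3·n = (7.03, 58.5), J = S − 13.3·n = (32.0, 49.4). Then |DJ| = |J − D| = 58.9.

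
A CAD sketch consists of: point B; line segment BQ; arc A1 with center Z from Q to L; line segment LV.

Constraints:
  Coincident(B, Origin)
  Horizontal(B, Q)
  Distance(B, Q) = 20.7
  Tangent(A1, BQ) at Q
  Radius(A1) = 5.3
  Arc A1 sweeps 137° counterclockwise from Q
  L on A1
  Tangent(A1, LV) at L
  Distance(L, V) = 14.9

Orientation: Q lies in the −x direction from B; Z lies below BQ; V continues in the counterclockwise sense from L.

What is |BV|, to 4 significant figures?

23.54

On A1, Q sits at bearing 90° from Z; a 137° counterclockwise sweep puts L at bearing 227°, so L = Z + 5.3·(cos 227°, sin 227°) = (-24.31, -9.176). A1 meets LV tangentially, so ZL is at right angles to LV, so LV runs along (−sin 227°, cos 227°); with |LV| = 14.9, V = (-13.42, -19.34). Then |BV| = |V − B| = 23.54.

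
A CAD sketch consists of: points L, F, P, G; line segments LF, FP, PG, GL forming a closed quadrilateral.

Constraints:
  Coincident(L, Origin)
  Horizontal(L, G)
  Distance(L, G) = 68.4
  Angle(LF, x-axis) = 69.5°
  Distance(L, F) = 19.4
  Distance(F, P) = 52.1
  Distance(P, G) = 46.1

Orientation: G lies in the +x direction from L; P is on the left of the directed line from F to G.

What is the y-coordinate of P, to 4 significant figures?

43.26

Checks: |FP| = 52.10 ✓; |PG| = 46.10 ✓.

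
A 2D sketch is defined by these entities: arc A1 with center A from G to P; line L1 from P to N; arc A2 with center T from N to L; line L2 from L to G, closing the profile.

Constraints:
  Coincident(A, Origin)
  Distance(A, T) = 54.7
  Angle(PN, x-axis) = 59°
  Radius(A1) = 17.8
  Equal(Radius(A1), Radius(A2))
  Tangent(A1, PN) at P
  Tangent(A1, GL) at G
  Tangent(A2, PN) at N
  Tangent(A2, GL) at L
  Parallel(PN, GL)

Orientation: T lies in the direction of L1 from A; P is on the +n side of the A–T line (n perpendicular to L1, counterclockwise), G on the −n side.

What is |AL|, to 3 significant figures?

57.5

Tangency of A1 to both parallel lines with radius 17.8 puts P and G at A ± 17.8·n: P = (-15.3, 9.17), G = (15.3, -9.17). Equal radii place N and L the same way about T: N = T + 17.8·n = (12.9, 56.1), L = T − 17.8·n = (43.4, 37.7). Then |AL| = |L − A| = 57.5.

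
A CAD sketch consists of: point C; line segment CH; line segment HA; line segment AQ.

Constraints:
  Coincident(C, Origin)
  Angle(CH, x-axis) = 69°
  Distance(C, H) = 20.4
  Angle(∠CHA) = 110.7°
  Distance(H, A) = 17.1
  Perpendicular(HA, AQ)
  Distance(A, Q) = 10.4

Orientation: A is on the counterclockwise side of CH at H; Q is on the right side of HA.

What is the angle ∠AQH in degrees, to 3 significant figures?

58.7°

C is at the origin; CH runs at 69.0° with length 20.4, so H = 20.4·(cos 69.0°, sin 69.0°) = (7.31, 19.0). ∠CHA = 110.7°, so HA runs at 69.0° + (180° − 110.7°) = 138° from the x-axis; with |HA| = 17.1, A = H + 17.1·(cos 138°, sin 138°) = (-5.46, 30.4). HA is perpendicular to AQ; with |AQ| = 10.4 on the right of HA, Q = A + 10.4·(0.665, 0.747) = (1.46, 38.2). Then cos ∠AQH = QA·QH / (|QA||QH|), giving 58.7°.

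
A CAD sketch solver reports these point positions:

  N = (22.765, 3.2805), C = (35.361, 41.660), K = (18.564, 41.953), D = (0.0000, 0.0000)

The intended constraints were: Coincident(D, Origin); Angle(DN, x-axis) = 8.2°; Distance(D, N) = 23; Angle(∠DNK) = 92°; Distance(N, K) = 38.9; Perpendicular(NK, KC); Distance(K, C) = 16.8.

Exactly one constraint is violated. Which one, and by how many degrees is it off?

Perpendicular(NK, KC) — off by 7.20°.

D = (0.00, 0.00) ✓; DN at 8.200° ✓; |DN| = 23.00 ✓; ∠DNK = 92.00° ✓; |NK| = 38.90 ✓; ∠(NK, KC) = 97.20° ✗; |KC| = 16.80 ✓.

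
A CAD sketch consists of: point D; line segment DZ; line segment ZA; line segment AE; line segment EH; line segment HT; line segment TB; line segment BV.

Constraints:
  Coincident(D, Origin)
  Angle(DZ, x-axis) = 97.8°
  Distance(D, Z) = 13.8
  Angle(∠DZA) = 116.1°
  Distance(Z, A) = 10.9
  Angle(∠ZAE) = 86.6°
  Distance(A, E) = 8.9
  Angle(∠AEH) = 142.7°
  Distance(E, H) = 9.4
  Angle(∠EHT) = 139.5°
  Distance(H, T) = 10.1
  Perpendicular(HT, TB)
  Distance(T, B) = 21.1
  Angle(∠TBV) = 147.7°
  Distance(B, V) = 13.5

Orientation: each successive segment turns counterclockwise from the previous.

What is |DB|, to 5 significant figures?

15.953

D is at the origin; DZ runs at 97.8° with length 13.8, so Z = (-1.8729, 13.672). ∠DZA = 116.1° gives ZA at 161.70° from the x-axis; with |ZA| = 10.9, A = (-12.222, 17.095). ∠ZAE = 86.6° gives AE at -104.90° from the x-axis; with |AE| = 8.9, E = (-14.510, 8.4941). ∠AEH = 142.7° gives EH at -67.600° from the x-axis; with |EH| = 9.4, H = (-10.928, -0.19664). ∠EHT = 139.5° gives HT at -27.100° from the x-axis; with |HT| = 10.1, T = (-1.9369, -4.7976). HT ⟂ TB, so TB runs at 62.900°; with |TB| = 21.1, B = (7.6751, 13.986). Then |DB| = |B − D| = 15.953.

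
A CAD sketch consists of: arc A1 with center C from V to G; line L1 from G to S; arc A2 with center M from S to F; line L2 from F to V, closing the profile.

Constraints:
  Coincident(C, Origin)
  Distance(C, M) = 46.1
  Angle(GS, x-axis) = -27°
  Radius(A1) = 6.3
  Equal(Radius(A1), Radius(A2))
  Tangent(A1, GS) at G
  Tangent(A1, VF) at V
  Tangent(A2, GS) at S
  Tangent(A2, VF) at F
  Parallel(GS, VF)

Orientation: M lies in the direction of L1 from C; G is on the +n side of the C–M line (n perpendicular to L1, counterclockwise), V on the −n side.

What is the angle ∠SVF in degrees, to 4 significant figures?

15.29°

Tangency of A1 to both parallel lines with radius 6.3 puts G and V at C ± 6.3·n: G = (2.860, 5.613), V = (-2.860, -5.613). Equal radii place S and F the same way about M: S = M + 6.3·n = (43.94, -15.32), F = M − 6.3·n = (38.22, -26.54). Then cos ∠SVF = VS·VF / (|VS||VF|), giving 15.29°.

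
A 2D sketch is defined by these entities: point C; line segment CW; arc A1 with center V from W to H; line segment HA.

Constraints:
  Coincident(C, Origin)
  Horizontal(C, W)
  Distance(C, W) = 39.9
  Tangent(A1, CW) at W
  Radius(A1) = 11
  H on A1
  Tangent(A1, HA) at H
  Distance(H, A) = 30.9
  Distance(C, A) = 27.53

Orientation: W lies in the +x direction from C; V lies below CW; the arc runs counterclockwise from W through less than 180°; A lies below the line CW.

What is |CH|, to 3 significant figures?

32.2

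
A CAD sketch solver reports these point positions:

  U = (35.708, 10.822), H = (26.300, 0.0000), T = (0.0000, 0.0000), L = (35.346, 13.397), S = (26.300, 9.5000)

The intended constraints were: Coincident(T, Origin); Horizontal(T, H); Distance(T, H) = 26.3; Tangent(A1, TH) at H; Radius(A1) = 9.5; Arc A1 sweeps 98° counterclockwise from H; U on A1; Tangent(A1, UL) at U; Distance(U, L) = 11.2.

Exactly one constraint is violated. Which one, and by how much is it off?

Distance(U, L) = 11.2 — off by 8.60.

T = (0.00, 0.00) ✓; T.y = 0.00, H.y = 0.00 ✓; |TH| = 26.30 ✓; ∠(SH, HT) = 90.00° ✓; |SH| = 9.500 ✓; bearing(S→U) − bearing(S→H) = 98.00° ✓; |SU| = 9.500 ✓; ∠(SU, UL) = 90.00° ✓; |UL| = 2.600 ✗.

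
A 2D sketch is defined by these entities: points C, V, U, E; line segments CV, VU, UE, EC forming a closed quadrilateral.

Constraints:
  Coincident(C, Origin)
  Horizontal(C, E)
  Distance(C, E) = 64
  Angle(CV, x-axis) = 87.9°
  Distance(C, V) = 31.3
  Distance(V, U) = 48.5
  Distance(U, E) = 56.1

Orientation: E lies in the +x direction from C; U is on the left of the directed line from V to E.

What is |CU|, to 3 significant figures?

69.1

C is at the origin; C and E share the same y with |CE| = 64.0 and E in +x, so E = (64.0, 0). CV runs at 87.9° with |CV| = 31.3, so V = (1.15, 31.3). U is determined by |VU| = 48.5 and |UE| = 56.1 together: it lies at the intersection of circle(V, 48.5) and circle(E, 56.1). With |VE| = 70.2, the foot of the radical line on VE is 29.4 from V and the perpendicular offset is √(48.5² − 29.4²) = 38.5. Taking the left-of-VE solution: U = (44.7, 52.7).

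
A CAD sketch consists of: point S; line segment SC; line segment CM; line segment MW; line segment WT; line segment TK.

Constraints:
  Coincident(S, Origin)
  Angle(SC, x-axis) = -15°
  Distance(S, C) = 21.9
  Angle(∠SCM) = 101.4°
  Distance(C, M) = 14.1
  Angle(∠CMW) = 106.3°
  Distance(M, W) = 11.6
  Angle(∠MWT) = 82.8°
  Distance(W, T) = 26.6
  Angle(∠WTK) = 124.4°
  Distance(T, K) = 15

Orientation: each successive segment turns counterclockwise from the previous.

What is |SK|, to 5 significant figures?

22.615

∠MWT = 82.8° gives WT at -125.50° from the x-axis; with |WT| = 26.6, T = (3.4514, -6.8274). ∠WTK = 124.4° gives TK at -69.900° from the x-axis; with |TK| = 15.0, K = (8.6063, -20.914). Then |SK| = |K − S| = 22.615.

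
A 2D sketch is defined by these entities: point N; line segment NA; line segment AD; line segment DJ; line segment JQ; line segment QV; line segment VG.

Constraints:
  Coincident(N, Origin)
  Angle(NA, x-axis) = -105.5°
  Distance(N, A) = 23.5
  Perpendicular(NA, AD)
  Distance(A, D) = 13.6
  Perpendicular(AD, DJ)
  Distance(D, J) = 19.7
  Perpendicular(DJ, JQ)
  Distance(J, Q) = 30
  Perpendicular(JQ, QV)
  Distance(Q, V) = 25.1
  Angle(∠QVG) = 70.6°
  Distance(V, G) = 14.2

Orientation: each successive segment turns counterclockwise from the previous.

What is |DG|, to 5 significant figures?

16.620

JQ ⟂ QV, so QV runs at -105.50°; with |QV| = 25.1, V = (-23.527, -23.466). ∠QVG = 70.6° gives VG at 3.9000° from the x-axis; with |VG| = 14.2, G = (-9.3596, -22.500). Then |DG| = |G − D| = 16.620.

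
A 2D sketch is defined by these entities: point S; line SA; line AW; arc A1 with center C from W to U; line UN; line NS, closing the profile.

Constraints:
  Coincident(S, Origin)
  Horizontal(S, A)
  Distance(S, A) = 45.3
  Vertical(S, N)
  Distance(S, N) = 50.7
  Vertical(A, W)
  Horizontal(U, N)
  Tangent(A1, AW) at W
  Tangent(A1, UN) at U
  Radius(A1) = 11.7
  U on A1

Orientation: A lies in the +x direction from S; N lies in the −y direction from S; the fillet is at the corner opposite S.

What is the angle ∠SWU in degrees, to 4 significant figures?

85.73°

S is at the origin; SA is horizontal with |SA| = 45.3 and A on the +x side, so A = (45.30, 0.000). S and N share the same x with |SN| = 50.7 and N on the −y side, so N = (0.000, -50.70). The virtual corner opposite S is at (45.30, -50.70). A1 meets AW tangentially, so CW is at right angles to AW and A1 meets UN tangentially, so CU is at right angles to UN, with radius 11.7, so the center C sits 11.7 in from both sides at C = (33.60, -39.00). That places the tangent points at W = (45.30, -39.00) on AW and U = (33.60, -50.70) on UN. Then cos ∠SWU = WS·WU / (|WS||WU|), giving 85.73°.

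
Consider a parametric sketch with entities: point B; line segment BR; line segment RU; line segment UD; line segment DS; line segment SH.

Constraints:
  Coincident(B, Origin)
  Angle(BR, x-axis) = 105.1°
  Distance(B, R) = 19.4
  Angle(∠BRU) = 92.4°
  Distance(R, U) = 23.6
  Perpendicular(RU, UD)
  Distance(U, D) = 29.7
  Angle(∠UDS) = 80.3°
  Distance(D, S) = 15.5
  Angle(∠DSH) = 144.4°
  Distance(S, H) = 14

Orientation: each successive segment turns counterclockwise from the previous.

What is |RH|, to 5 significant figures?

17.205

∠UDS = 80.3° gives DS at 22.400° from the x-axis; with |DS| = 15.5, S = (-7.2165, -9.5250). ∠DSH = 144.4° gives SH at 58.000° from the x-axis; with |SH| = 14.0, H = (0.20236, 2.3477). Then |RH| = |H − R| = 17.205.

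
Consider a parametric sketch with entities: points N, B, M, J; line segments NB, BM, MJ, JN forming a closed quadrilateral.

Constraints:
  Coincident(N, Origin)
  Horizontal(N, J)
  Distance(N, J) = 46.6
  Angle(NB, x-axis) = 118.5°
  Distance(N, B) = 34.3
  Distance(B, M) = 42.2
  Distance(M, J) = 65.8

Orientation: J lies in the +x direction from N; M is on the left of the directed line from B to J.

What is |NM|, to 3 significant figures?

59.9

Checks: |BM| = 42.20 ✓; |MJ| = 65.80 ✓.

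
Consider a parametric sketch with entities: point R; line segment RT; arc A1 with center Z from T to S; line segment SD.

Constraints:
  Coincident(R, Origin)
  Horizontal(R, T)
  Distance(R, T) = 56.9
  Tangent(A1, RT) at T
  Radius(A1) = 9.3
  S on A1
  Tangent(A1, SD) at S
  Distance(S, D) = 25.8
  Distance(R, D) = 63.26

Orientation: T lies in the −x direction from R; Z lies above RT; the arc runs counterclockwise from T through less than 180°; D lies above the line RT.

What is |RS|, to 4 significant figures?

48.92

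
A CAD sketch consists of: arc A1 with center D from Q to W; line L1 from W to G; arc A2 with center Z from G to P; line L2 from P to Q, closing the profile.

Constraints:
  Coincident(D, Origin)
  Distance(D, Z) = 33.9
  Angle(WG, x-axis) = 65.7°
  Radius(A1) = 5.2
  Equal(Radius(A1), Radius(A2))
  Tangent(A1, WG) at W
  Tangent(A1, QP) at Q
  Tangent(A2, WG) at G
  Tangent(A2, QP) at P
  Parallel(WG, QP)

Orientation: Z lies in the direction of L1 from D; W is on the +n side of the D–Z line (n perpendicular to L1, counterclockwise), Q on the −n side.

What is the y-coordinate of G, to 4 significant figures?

33.04

The slot axis is L1's direction at 65.7°, so u = (cos 65.7°, sin 65.7°) = (0.4115, 0.9114) and n = (−sin 65.7°, cos 65.7°) = (-0.9114, 0.4115). D is at the origin and Z lies 33.9 along u from D, so Z = 33.9·u = (13.95, 30.90). Tangency of A1 to both parallel lines with radius 5.2 puts W and Q at D ± 5.2·n: W = (-4.739, 2.140), Q = (4.739, -2.140). Equal radii place G and P the same way about Z: G = Z + 5.2·n = (9.211, 33.04), P = Z − 5.2·n = (18.69, 28.76). So G.y = 33.04.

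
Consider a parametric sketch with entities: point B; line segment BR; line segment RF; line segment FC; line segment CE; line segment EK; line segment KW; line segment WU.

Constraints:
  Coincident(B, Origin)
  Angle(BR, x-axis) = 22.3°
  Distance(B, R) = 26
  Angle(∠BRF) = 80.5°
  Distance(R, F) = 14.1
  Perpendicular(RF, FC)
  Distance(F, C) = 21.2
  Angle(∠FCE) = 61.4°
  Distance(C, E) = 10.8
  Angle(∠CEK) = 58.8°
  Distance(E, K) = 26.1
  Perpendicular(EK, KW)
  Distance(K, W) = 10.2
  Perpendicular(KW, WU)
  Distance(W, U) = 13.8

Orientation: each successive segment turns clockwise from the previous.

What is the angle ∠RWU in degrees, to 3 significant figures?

50.1°

B is at the origin; BR runs at 22.3° with length 26.0, so R = (24.1, 9.87). ∠BRF = 80.5° gives RF at -77.2° from the x-axis; with |RF| = 14.1, F = (27.2, -3.88). The perpendicularity gives FC at right angles to RF, so FC runs at -167°; with |FC| = 21.2, C = (6.51, -8.58). ∠FCE = 61.4° gives CE at 74.2° from the x-axis; with |CE| = 10.8, E = (9.45, 1.81). ∠CEK = 58.8° gives EK at -47.0° from the x-axis; with |EK| = 26.1, K = (27.2, -17.3). EK ⟂ KW, so KW runs at -137°; with |KW| = 10.2, W = (19.8, -24.2). KW ⟂ WU, so WU runs at 133°; with |WU| = 13.8, U = (10.4, -14.1). Then cos ∠RWU = WR·WU / (|WR||WU|), giving 50.1°.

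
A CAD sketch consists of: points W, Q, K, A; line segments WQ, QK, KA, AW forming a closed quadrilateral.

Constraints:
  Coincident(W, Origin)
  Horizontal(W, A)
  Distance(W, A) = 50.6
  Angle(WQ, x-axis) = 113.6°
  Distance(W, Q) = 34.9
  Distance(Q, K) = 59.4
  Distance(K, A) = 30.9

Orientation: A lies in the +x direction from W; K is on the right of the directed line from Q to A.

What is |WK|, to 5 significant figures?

27.290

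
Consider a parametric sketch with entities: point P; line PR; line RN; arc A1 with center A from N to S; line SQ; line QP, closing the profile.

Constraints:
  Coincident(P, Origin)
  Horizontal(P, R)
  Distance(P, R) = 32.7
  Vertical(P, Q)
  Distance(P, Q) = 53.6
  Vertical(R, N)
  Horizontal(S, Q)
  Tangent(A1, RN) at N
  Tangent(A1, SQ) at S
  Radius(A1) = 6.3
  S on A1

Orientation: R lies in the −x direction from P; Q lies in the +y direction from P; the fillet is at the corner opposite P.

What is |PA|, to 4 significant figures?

54.17

P is at the origin; PR is horizontal with |PR| = 32.7 and R on the −x side, so R = (-32.70, 0.000). P and Q share the same x with |PQ| = 53.6 and Q on the +y side, so Q = (0.000, 53.60). The virtual corner opposite P is at (-32.70, 53.60). The tangent condition forces AN to be normal to RN and tangency of A1 to SQ means the radius AS is perpendicular to SQ, with radius 6.3, so the center A sits 6.3 in from both sides at A = (-26.40, 47.30). Then |PA| = |A − P| = 54.17.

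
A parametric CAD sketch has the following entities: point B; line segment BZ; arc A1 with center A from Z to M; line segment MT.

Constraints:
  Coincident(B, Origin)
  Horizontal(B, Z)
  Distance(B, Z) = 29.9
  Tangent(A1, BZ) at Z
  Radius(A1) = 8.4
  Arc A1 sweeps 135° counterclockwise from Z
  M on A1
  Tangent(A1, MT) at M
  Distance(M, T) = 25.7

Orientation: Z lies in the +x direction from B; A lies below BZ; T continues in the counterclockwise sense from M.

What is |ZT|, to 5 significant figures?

34.738

B is at the origin; BZ is horizontal with |BZ| = 29.9 and Z on the +x side, so Z = (29.900, 0.0000). Since A1 is tangent to BZ there, AZ ⟂ BZ, so A = Z + (0, -8.4) = (29.900, -8.4000). On A1, Z sits at bearing 90° from A; a 135° counterclockwise sweep puts M at bearing 225°, so M = A + 8.4·(cos 225°, sin 225°) = (23.960, -14.340). Tangency of A1 to MT means the radius AM is perpendicular to MT, so MT runs along (−sin 225°, cos 225°); with |MT| = 25.7, T = (42.133, -32.512). Then |ZT| = |T − Z| = 34.738.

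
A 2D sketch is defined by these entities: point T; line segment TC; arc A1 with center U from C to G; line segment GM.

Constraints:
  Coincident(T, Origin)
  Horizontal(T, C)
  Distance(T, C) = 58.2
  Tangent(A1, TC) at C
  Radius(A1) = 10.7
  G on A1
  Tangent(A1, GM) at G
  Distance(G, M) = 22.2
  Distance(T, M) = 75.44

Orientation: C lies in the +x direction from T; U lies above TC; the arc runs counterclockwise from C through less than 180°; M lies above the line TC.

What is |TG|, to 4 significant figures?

69.81

Checks: |UG| = 10.70 ✓; ∠(UG, GM) = 90.00° ✓; |GM| = 22.20 ✓; |TM| = 75.44 ✓.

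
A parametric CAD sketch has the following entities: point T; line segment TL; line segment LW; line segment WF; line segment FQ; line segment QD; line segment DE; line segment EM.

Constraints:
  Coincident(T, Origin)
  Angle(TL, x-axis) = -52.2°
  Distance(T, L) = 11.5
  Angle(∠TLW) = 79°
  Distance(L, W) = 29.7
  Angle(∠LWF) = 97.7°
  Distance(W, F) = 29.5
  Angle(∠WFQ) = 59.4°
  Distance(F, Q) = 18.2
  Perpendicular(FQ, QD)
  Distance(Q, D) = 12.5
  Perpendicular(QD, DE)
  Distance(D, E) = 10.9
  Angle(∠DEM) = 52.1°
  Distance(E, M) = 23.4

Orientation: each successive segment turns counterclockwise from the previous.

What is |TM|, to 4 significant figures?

17.59

T is at the origin; TL runs at -52.2° with length 11.5, so L = (7.048, -9.087). ∠TLW = 79.0° gives LW at 48.80° from the x-axis; with |LW| = 29.7, W = (26.61, 13.26). ∠LWF = 97.7° gives WF at 131.1° from the x-axis; with |WF| = 29.5, F = (7.219, 35.49). ∠WFQ = 59.4° gives FQ at -108.3° from the x-axis; with |FQ| = 18.2, Q = (1.504, 18.21). The perpendicularity gives QD at right angles to FQ, so QD runs at -18.30°; with |QD| = 12.5, D = (13.37, 14.29). QD is perpendicular to DE, so DE runs at 71.70°; with |DE| = 10.9, E = (16.79, 24.63). ∠DEM = 52.1° gives EM at -160.4° from the x-axis; with |EM| = 23.4, M = (-5.250, 16.78). Then |TM| = |M − T| = 17.59.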